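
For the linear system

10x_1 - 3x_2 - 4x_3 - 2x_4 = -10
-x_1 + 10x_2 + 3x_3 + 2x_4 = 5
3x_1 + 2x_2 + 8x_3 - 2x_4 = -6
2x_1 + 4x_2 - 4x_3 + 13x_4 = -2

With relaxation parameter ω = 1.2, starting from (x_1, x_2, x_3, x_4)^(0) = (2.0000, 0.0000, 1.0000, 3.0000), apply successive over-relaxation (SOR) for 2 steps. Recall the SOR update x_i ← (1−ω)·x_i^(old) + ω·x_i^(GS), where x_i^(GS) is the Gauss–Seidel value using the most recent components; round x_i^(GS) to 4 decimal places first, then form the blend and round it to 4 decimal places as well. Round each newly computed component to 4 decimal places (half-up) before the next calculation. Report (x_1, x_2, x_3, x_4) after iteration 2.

Iteration 1:
  x_1: GS value = (-10 - (-3)·0.0000 - (-4)·1.0000 - (-2)·3.0000) / (10) = 0.0000;  x_1 ← (1−ω)·2.0000 + ω·0.0000 = -0.4000
  x_2: GS value = (5 - (-1)·-0.4000 - (3)·1.0000 - (2)·3.0000) / (10) = -0.4400;  x_2 ← (1−ω)·0.0000 + ω·-0.4400 = -0.5280
  x_3: GS value = (-6 - (3)·-0.4000 - (2)·-0.5280 - (-2)·3.0000) / (8) = 0.2820;  x_3 ← (1−ω)·1.0000 + ω·0.2820 = 0.1384
  x_4: GS value = (-2 - (2)·-0.4000 - (4)·-0.5280 - (-4)·0.1384) / (13) = 0.1127;  x_4 ← (1−ω)·3.0000 + ω·0.1127 = -0.4648
Iteration 2:
  x_1: GS value = (-10 - (-3)·-0.5280 - (-4)·0.1384 - (-2)·-0.4648) / (10) = -1.1960;  x_1 ← (1−ω)·-0.4000 + ω·-1.1960 = -1.3552
  x_2: GS value = (5 - (-1)·-1.3552 - (3)·0.1384 - (2)·-0.4648) / (10) = 0.4159;  x_2 ← (1−ω)·-0.5280 + ω·0.4159 = 0.6047
  x_3: GS value = (-6 - (3)·-1.3552 - (2)·0.6047 - (-2)·-0.4648) / (8) = -0.5092;  x_3 ← (1−ω)·0.1384 + ω·-0.5092 = -0.6387
  x_4: GS value = (-2 - (2)·-1.3552 - (4)·0.6047 - (-4)·-0.6387) / (13) = -0.3279;  x_4 ← (1−ω)·-0.4648 + ω·-0.3279 = -0.3005

(-1.3552, 0.6047, -0.6387, -0.3005)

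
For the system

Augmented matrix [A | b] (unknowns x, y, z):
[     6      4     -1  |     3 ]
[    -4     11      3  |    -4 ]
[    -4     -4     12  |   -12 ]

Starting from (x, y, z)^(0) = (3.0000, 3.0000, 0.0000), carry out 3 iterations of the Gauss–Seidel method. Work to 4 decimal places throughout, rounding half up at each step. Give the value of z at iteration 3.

Iteration 1:
  x = (3 - (4)·3.0000 - (-1)·0.0000) / (6) = -1.5000
  y = (-4 - (-4)·-1.5000 - (3)·0.0000) / (11) = -0.9091
  z = (-12 - (-4)·-1.5000 - (-4)·-0.9091) / (12) = -1.8030
Iteration 2:
  x = (3 - (4)·-0.9091 - (-1)·-1.8030) / (6) = 0.8056
  y = (-4 - (-4)·0.8056 - (3)·-1.8030) / (11) = 0.4210
  z = (-12 - (-4)·0.8056 - (-4)·0.4210) / (12) = -0.5911
Iteration 3:
  x = (3 - (4)·0.4210 - (-1)·-0.5911) / (6) = 0.1208
  y = (-4 - (-4)·0.1208 - (3)·-0.5911) / (11) = -0.1585
  z = (-12 - (-4)·0.1208 - (-4)·-0.1585) / (12) = -1.0126

-1.0126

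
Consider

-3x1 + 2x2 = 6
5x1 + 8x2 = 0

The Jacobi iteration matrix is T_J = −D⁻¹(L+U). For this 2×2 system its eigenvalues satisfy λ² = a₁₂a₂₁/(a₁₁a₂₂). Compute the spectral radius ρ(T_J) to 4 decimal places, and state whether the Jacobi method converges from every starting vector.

0.6455

a₁₂a₂₁/(a₁₁a₂₂) = (2)·(5) / ((-3)·(8)) = -0.416667
ρ = √|-0.416667| = √0.416667 = 0.6455
ρ < 1, so Jacobi converges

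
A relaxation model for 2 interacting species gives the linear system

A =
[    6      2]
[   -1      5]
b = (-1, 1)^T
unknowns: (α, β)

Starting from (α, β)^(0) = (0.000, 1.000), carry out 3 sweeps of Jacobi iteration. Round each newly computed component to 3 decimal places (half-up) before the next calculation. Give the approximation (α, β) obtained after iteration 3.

(-0.200, 0.153)

Iteration 1:
  α = (-1 - (2)·1.000) / (6) = -0.500
  β = (1 - (-1)·0.000) / (5) = 0.200
Iteration 2:
  α = (-1 - (2)·0.200) / (6) = -0.233
  β = (1 - (-1)·-0.500) / (5) = 0.100
Iteration 3:
  α = (-1 - (2)·0.100) / (6) = -0.200
  β = (1 - (-1)·-0.233) / (5) = 0.153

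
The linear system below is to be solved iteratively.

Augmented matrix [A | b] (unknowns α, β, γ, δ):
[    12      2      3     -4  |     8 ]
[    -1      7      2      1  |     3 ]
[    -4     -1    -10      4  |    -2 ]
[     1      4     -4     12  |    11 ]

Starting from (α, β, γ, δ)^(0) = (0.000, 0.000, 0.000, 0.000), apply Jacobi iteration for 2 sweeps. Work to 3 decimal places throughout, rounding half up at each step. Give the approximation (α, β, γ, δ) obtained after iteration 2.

(0.851, 0.336, 0.257, 0.785)

Iteration 1:
  α = (8 - (2)·0.000 - (3)·0.000 - (-4)·0.000) / (12) = 0.667
  β = (3 - (-1)·0.000 - (2)·0.000 - (1)·0.000) / (7) = 0.429
  γ = (-2 - (-4)·0.000 - (-1)·0.000 - (4)·0.000) / (-10) = 0.200
  δ = (11 - (1)·0.000 - (4)·0.000 - (-4)·0.000) / (12) = 0.917
Iteration 2:
  α = (8 - (2)·0.429 - (3)·0.200 - (-4)·0.917) / (12) = 0.851
  β = (3 - (-1)·0.667 - (2)·0.200 - (1)·0.917) / (7) = 0.336
  γ = (-2 - (-4)·0.667 - (-1)·0.429 - (4)·0.917) / (-10) = 0.257
  δ = (11 - (1)·0.667 - (4)·0.429 - (-4)·0.200) / (12) = 0.785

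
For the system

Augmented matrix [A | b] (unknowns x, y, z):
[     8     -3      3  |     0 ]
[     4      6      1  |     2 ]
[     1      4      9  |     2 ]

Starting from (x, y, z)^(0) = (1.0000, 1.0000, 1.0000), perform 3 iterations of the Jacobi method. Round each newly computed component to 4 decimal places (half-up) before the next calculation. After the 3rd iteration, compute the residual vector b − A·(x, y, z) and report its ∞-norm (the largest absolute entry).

0.9002

Iteration 1:
  x = (0 - (-3)·1.0000 - (3)·1.0000) / (8) = 0.0000
  y = (2 - (4)·1.0000 - (1)·1.0000) / (6) = -0.5000
  z = (2 - (1)·1.0000 - (4)·1.0000) / (9) = -0.3333
Iteration 2:
  x = (0 - (-3)·-0.5000 - (3)·-0.3333) / (8) = -0.0625
  y = (2 - (4)·0.0000 - (1)·-0.3333) / (6) = 0.3889
  z = (2 - (1)·0.0000 - (4)·-0.5000) / (9) = 0.4444
Iteration 3:
  x = (0 - (-3)·0.3889 - (3)·0.4444) / (8) = -0.0208
  y = (2 - (4)·-0.0625 - (1)·0.4444) / (6) = 0.3009
  z = (2 - (1)·-0.0625 - (4)·0.3889) / (9) = 0.0563
Residual b − A·x = (0.9002, 0.2215, 0.3105); ∞-norm = 0.9002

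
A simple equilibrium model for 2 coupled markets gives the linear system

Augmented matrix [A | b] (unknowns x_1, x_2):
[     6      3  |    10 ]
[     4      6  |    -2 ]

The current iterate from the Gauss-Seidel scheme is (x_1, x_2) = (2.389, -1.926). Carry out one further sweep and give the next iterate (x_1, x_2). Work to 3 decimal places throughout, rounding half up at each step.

One sweep:
  x_1 = (10 - (3)·-1.926) / (6) = 2.630
  x_2 = (-2 - (4)·2.630) / (6) = -2.087

(2.630, -2.087)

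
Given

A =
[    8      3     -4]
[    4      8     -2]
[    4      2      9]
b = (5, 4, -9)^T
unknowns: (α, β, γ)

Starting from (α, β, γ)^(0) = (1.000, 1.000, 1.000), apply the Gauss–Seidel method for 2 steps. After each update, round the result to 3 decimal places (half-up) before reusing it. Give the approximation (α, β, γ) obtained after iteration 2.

(-0.224, 0.258, -0.958)

Iteration 1:
  α = (5 - (3)·1.000 - (-4)·1.000) / (8) = 0.750
  β = (4 - (4)·0.750 - (-2)·1.000) / (8) = 0.375
  γ = (-9 - (4)·0.750 - (2)·0.375) / (9) = -1.417
Iteration 2:
  α = (5 - (3)·0.375 - (-4)·-1.417) / (8) = -0.224
  β = (4 - (4)·-0.224 - (-2)·-1.417) / (8) = 0.258
  γ = (-9 - (4)·-0.224 - (2)·0.258) / (9) = -0.958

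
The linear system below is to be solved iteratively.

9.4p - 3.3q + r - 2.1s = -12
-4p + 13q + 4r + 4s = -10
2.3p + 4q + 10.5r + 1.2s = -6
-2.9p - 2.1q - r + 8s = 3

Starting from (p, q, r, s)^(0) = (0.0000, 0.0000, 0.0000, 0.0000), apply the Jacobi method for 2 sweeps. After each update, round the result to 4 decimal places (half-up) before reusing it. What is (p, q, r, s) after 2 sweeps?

Iteration 1:
  p = (-12 - (-3.3)·0.0000 - (1)·0.0000 - (-2.1)·0.0000) / (9.4) = -1.2766
  q = (-10 - (-4)·0.0000 - (4)·0.0000 - (4)·0.0000) / (13) = -0.7692
  r = (-6 - (2.3)·0.0000 - (4)·0.0000 - (1.2)·0.0000) / (10.5) = -0.5714
  s = (3 - (-2.9)·0.0000 - (-2.1)·0.0000 - (-1)·0.0000) / (8) = 0.3750
Iteration 2:
  p = (-12 - (-3.3)·-0.7692 - (1)·-0.5714 - (-2.1)·0.3750) / (9.4) = -1.4021
  q = (-10 - (-4)·-1.2766 - (4)·-0.5714 - (4)·0.3750) / (13) = -1.1016
  r = (-6 - (2.3)·-1.2766 - (4)·-0.7692 - (1.2)·0.3750) / (10.5) = -0.0416
  s = (3 - (-2.9)·-1.2766 - (-2.1)·-0.7692 - (-1)·-0.5714) / (8) = -0.3611

(-1.4021, -1.1016, -0.0416, -0.3611)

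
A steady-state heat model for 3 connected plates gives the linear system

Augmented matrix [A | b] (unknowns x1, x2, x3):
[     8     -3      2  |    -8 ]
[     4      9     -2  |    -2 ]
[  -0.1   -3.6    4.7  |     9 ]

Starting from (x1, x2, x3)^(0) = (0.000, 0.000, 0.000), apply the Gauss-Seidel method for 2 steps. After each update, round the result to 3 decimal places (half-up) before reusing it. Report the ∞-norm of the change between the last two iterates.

0.651

Iteration 1:
  x1 = (-8 - (-3)·0.000 - (2)·0.000) / (8) = -1.000
  x2 = (-2 - (4)·-1.000 - (-2)·0.000) / (9) = 0.222
  x3 = (9 - (-0.1)·-1.000 - (-3.6)·0.222) / (4.7) = 2.064
Iteration 2:
  x1 = (-8 - (-3)·0.222 - (2)·2.064) / (8) = -1.433
  x2 = (-2 - (4)·-1.433 - (-2)·2.064) / (9) = 0.873
  x3 = (9 - (-0.1)·-1.433 - (-3.6)·0.873) / (4.7) = 2.553
Change: (-0.433, 0.651, 0.489) → max |·| = 0.651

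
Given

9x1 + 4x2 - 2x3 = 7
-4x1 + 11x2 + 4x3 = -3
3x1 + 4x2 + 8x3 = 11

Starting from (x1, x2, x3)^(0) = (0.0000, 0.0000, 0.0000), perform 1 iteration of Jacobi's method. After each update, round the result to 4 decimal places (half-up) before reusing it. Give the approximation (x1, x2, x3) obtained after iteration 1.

Iteration 1:
  x1 = (7 - (4)·0.0000 - (-2)·0.0000) / (9) = 0.7778
  x2 = (-3 - (-4)·0.0000 - (4)·0.0000) / (11) = -0.2727
  x3 = (11 - (3)·0.0000 - (4)·0.0000) / (8) = 1.3750

(0.7778, -0.2727, 1.3750)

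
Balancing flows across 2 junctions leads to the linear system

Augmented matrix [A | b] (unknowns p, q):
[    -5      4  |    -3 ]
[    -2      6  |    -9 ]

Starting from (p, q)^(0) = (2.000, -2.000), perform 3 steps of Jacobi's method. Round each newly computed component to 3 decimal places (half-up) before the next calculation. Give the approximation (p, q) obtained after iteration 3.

Iteration 1:
  p = (-3 - (4)·-2.000) / (-5) = -1.000
  q = (-9 - (-2)·2.000) / (6) = -0.833
Iteration 2:
  p = (-3 - (4)·-0.833) / (-5) = -0.066
  q = (-9 - (-2)·-1.000) / (6) = -1.833
Iteration 3:
  p = (-3 - (4)·-1.833) / (-5) = -0.866
  q = (-9 - (-2)·-0.066) / (6) = -1.522

(-0.866, -1.522)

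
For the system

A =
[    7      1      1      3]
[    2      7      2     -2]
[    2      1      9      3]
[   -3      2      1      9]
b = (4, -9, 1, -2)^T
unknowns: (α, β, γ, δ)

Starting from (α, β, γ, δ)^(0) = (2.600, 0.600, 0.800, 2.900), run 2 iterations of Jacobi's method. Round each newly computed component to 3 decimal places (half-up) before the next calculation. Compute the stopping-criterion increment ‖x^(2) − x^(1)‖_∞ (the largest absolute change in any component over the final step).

1.823

Iteration 1:
  α = (4 - (1)·0.600 - (1)·0.800 - (3)·2.900) / (7) = -0.871
  β = (-9 - (2)·2.600 - (2)·0.800 - (-2)·2.900) / (7) = -1.429
  γ = (1 - (2)·2.600 - (1)·0.600 - (3)·2.900) / (9) = -1.500
  δ = (-2 - (-3)·2.600 - (2)·0.600 - (1)·0.800) / (9) = 0.422
Iteration 2:
  α = (4 - (1)·-1.429 - (1)·-1.500 - (3)·0.422) / (7) = 0.809
  β = (-9 - (2)·-0.871 - (2)·-1.500 - (-2)·0.422) / (7) = -0.488
  γ = (1 - (2)·-0.871 - (1)·-1.429 - (3)·0.422) / (9) = 0.323
  δ = (-2 - (-3)·-0.871 - (2)·-1.429 - (1)·-1.500) / (9) = -0.028
Change: (1.680, 0.941, 1.823, -0.450) → max |·| = 1.823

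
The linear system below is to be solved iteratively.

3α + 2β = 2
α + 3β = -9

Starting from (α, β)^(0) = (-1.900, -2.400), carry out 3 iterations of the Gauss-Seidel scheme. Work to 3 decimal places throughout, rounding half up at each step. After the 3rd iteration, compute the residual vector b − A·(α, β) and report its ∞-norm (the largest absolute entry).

0.135

Iteration 1:
  α = (2 - (2)·-2.400) / (3) = 2.267
  β = (-9 - (1)·2.267) / (3) = -3.756
Iteration 2:
  α = (2 - (2)·-3.756) / (3) = 3.171
  β = (-9 - (1)·3.171) / (3) = -4.057
Iteration 3:
  α = (2 - (2)·-4.057) / (3) = 3.371
  β = (-9 - (1)·3.371) / (3) = -4.124
Residual b − A·x = (0.135, 0.001); ∞-norm = 0.135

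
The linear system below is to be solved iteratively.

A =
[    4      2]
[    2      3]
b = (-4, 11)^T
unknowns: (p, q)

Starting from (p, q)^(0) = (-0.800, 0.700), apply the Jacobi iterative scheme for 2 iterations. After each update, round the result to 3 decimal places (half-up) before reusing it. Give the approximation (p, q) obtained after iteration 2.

(-3.100, 4.567)

Iteration 1:
  p = (-4 - (2)·0.700) / (4) = -1.350
  q = (11 - (2)·-0.800) / (3) = 4.200
Iteration 2:
  p = (-4 - (2)·4.200) / (4) = -3.100
  q = (11 - (2)·-1.350) / (3) = 4.567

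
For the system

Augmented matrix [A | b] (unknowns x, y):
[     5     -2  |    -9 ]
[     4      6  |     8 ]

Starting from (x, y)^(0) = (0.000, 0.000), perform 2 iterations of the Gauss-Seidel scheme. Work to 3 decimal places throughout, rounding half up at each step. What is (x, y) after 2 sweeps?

Iteration 1:
  x = (-9 - (-2)·0.000) / (5) = -1.800
  y = (8 - (4)·-1.800) / (6) = 2.533
Iteration 2:
  x = (-9 - (-2)·2.533) / (5) = -0.787
  y = (8 - (4)·-0.787) / (6) = 1.858

(-0.787, 1.858)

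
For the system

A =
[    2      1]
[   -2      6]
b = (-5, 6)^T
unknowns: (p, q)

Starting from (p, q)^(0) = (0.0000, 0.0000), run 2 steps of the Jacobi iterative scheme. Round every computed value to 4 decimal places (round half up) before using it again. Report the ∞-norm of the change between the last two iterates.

Iteration 1:
  p = (-5 - (1)·0.0000) / (2) = -2.5000
  q = (6 - (-2)·0.0000) / (6) = 1.0000
Iteration 2:
  p = (-5 - (1)·1.0000) / (2) = -3.0000
  q = (6 - (-2)·-2.5000) / (6) = 0.1667
Change: (-0.5000, -0.8333) → max |·| = 0.8333

0.8333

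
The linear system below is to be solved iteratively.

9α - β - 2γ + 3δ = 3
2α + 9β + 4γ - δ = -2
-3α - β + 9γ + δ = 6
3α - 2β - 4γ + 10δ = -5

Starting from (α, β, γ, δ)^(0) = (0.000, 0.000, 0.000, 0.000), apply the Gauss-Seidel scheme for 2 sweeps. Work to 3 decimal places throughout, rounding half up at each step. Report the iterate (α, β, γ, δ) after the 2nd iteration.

(0.586, -0.724, 0.822, -0.492)

Iteration 1:
  α = (3 - (-1)·0.000 - (-2)·0.000 - (3)·0.000) / (9) = 0.333
  β = (-2 - (2)·0.333 - (4)·0.000 - (-1)·0.000) / (9) = -0.296
  γ = (6 - (-3)·0.333 - (-1)·-0.296 - (1)·0.000) / (9) = 0.745
  δ = (-5 - (3)·0.333 - (-2)·-0.296 - (-4)·0.745) / (10) = -0.361
Iteration 2:
  α = (3 - (-1)·-0.296 - (-2)·0.745 - (3)·-0.361) / (9) = 0.586
  β = (-2 - (2)·0.586 - (4)·0.745 - (-1)·-0.361) / (9) = -0.724
  γ = (6 - (-3)·0.586 - (-1)·-0.724 - (1)·-0.361) / (9) = 0.822
  δ = (-5 - (3)·0.586 - (-2)·-0.724 - (-4)·0.822) / (10) = -0.492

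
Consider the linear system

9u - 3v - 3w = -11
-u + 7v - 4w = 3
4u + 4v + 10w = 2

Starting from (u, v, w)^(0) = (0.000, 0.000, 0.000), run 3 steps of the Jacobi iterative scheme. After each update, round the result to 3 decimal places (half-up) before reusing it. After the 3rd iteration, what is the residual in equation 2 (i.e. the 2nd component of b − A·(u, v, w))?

Iteration 1:
  u = (-11 - (-3)·0.000 - (-3)·0.000) / (9) = -1.222
  v = (3 - (-1)·0.000 - (-4)·0.000) / (7) = 0.429
  w = (2 - (4)·0.000 - (4)·0.000) / (10) = 0.200
Iteration 2:
  u = (-11 - (-3)·0.429 - (-3)·0.200) / (9) = -1.013
  v = (3 - (-1)·-1.222 - (-4)·0.200) / (7) = 0.368
  w = (2 - (4)·-1.222 - (4)·0.429) / (10) = 0.517
Iteration 3:
  u = (-11 - (-3)·0.368 - (-3)·0.517) / (9) = -0.927
  v = (3 - (-1)·-1.013 - (-4)·0.517) / (7) = 0.579
  w = (2 - (4)·-1.013 - (4)·0.368) / (10) = 0.458
Residual b − A·x = (0.454, -0.148, -1.188)

-0.148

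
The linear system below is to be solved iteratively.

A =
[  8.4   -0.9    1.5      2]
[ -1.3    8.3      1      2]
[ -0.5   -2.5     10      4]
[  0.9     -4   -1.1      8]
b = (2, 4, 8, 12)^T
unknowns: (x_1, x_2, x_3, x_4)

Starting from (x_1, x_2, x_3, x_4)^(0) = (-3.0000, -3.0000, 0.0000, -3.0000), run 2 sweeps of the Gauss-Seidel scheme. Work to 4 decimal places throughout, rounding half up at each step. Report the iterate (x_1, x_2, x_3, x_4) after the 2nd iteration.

Iteration 1:
  x_1 = (2 - (-0.9)·-3.0000 - (1.5)·0.0000 - (2)·-3.0000) / (8.4) = 0.6310
  x_2 = (4 - (-1.3)·0.6310 - (1)·0.0000 - (2)·-3.0000) / (8.3) = 1.3037
  x_3 = (8 - (-0.5)·0.6310 - (-2.5)·1.3037 - (4)·-3.0000) / (10) = 2.3575
  x_4 = (12 - (0.9)·0.6310 - (-4)·1.3037 - (-1.1)·2.3575) / (8) = 2.4050
Iteration 2:
  x_1 = (2 - (-0.9)·1.3037 - (1.5)·2.3575 - (2)·2.4050) / (8.4) = -0.6158
  x_2 = (4 - (-1.3)·-0.6158 - (1)·2.3575 - (2)·2.4050) / (8.3) = -0.4781
  x_3 = (8 - (-0.5)·-0.6158 - (-2.5)·-0.4781 - (4)·2.4050) / (10) = -0.3123
  x_4 = (12 - (0.9)·-0.6158 - (-4)·-0.4781 - (-1.1)·-0.3123) / (8) = 1.2873

(-0.6158, -0.4781, -0.3123, 1.2873)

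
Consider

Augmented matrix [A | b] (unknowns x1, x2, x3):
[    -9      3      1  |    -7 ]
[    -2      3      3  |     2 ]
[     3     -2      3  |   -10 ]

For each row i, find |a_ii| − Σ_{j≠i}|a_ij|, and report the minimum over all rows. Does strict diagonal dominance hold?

row 1: |-9| − (3+1) = 5
row 2: |3| − (2+3) = -2
row 3: |3| − (3+2) = -2
minimum over rows = -2 → not strictly diagonally dominant

-2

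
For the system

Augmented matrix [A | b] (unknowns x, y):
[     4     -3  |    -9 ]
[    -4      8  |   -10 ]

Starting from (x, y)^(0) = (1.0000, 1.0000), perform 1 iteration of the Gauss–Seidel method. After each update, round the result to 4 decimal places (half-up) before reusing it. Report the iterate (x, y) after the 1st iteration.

(-1.5000, -2.0000)

Iteration 1:
  x = (-9 - (-3)·1.0000) / (4) = -1.5000
  y = (-10 - (-4)·-1.5000) / (8) = -2.0000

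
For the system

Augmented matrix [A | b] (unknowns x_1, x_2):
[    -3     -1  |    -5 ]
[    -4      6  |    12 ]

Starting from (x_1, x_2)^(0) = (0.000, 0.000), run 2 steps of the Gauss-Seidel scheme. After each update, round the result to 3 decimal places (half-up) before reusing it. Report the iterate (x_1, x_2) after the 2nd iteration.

(0.630, 2.420)

Iteration 1:
  x_1 = (-5 - (-1)·0.000) / (-3) = 1.667
  x_2 = (12 - (-4)·1.667) / (6) = 3.111
Iteration 2:
  x_1 = (-5 - (-1)·3.111) / (-3) = 0.630
  x_2 = (12 - (-4)·0.630) / (6) = 2.420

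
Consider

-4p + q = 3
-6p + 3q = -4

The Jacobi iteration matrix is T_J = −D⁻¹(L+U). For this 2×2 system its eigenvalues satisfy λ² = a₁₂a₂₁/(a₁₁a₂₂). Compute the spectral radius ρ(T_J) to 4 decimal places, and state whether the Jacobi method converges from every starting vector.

0.7071

a₁₂a₂₁/(a₁₁a₂₂) = (1)·(-6) / ((-4)·(3)) = 0.500000
ρ = √|0.500000| = √0.500000 = 0.7071
ρ < 1, so Jacobi converges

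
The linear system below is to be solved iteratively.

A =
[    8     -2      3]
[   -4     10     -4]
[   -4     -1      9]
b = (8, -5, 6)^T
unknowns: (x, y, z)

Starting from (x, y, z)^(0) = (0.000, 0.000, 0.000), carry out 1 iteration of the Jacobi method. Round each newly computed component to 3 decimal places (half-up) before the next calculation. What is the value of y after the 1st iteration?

-0.500

Iteration 1:
  x = (8 - (-2)·0.000 - (3)·0.000) / (8) = 1.000
  y = (-5 - (-4)·0.000 - (-4)·0.000) / (10) = -0.500
  z = (6 - (-4)·0.000 - (-1)·0.000) / (9) = 0.667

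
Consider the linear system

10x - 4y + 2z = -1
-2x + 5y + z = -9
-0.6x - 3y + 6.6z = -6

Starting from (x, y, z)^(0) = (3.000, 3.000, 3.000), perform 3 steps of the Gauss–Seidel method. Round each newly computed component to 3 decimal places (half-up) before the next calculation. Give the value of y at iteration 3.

-1.625

Iteration 1:
  x = (-1 - (-4)·3.000 - (2)·3.000) / (10) = 0.500
  y = (-9 - (-2)·0.500 - (1)·3.000) / (5) = -2.200
  z = (-6 - (-0.6)·0.500 - (-3)·-2.200) / (6.6) = -1.864
Iteration 2:
  x = (-1 - (-4)·-2.200 - (2)·-1.864) / (10) = -0.607
  y = (-9 - (-2)·-0.607 - (1)·-1.864) / (5) = -1.670
  z = (-6 - (-0.6)·-0.607 - (-3)·-1.670) / (6.6) = -1.723
Iteration 3:
  x = (-1 - (-4)·-1.670 - (2)·-1.723) / (10) = -0.423
  y = (-9 - (-2)·-0.423 - (1)·-1.723) / (5) = -1.625
  z = (-6 - (-0.6)·-0.423 - (-3)·-1.625) / (6.6) = -1.686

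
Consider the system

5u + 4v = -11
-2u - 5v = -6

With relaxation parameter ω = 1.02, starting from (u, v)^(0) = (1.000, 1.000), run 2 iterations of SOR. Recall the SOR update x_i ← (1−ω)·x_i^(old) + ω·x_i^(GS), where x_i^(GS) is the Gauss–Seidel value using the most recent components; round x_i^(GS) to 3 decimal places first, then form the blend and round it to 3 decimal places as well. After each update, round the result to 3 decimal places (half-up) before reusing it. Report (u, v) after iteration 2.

Iteration 1:
  u: GS value = (-11 - (4)·1.000) / (5) = -3.000;  u ← (1−ω)·1.000 + ω·-3.000 = -3.080
  v: GS value = (-6 - (-2)·-3.080) / (-5) = 2.432;  v ← (1−ω)·1.000 + ω·2.432 = 2.461
Iteration 2:
  u: GS value = (-11 - (4)·2.461) / (5) = -4.169;  u ← (1−ω)·-3.080 + ω·-4.169 = -4.191
  v: GS value = (-6 - (-2)·-4.191) / (-5) = 2.876;  v ← (1−ω)·2.461 + ω·2.876 = 2.884

(-4.191, 2.884)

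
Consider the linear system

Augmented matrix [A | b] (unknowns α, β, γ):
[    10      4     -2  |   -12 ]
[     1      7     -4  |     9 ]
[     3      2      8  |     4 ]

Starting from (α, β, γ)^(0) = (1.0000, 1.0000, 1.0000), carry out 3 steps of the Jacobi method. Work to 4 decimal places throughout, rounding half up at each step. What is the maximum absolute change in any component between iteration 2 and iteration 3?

Iteration 1:
  α = (-12 - (4)·1.0000 - (-2)·1.0000) / (10) = -1.4000
  β = (9 - (1)·1.0000 - (-4)·1.0000) / (7) = 1.7143
  γ = (4 - (3)·1.0000 - (2)·1.0000) / (8) = -0.1250
Iteration 2:
  α = (-12 - (4)·1.7143 - (-2)·-0.1250) / (10) = -1.9107
  β = (9 - (1)·-1.4000 - (-4)·-0.1250) / (7) = 1.4143
  γ = (4 - (3)·-1.4000 - (2)·1.7143) / (8) = 0.5964
Iteration 3:
  α = (-12 - (4)·1.4143 - (-2)·0.5964) / (10) = -1.6464
  β = (9 - (1)·-1.9107 - (-4)·0.5964) / (7) = 1.8995
  γ = (4 - (3)·-1.9107 - (2)·1.4143) / (8) = 0.8629
Change: (0.2643, 0.4852, 0.2665) → max |·| = 0.4852

0.4852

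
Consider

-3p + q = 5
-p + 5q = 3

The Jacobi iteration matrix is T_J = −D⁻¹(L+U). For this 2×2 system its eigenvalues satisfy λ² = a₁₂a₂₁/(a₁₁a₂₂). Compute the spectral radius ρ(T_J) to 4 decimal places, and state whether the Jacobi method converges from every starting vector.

a₁₂a₂₁/(a₁₁a₂₂) = (1)·(-1) / ((-3)·(5)) = 0.066667
ρ = √|0.066667| = √0.066667 = 0.2582
ρ < 1, so Jacobi converges

0.2582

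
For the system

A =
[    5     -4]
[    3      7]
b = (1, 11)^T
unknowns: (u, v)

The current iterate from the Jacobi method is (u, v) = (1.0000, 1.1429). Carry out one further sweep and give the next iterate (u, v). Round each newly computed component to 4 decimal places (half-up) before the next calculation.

(1.1143, 1.1429)

One sweep:
  u = (1 - (-4)·1.1429) / (5) = 1.1143
  v = (11 - (3)·1.0000) / (7) = 1.1429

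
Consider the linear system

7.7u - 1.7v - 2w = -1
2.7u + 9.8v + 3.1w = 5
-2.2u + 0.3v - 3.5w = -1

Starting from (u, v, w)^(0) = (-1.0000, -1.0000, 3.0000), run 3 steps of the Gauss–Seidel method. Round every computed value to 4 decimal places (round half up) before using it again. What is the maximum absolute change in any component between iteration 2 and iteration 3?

0.3918

Iteration 1:
  u = (-1 - (-1.7)·-1.0000 - (-2)·3.0000) / (7.7) = 0.4286
  v = (5 - (2.7)·0.4286 - (3.1)·3.0000) / (9.8) = -0.5569
  w = (-1 - (-2.2)·0.4286 - (0.3)·-0.5569) / (-3.5) = -0.0314
Iteration 2:
  u = (-1 - (-1.7)·-0.5569 - (-2)·-0.0314) / (7.7) = -0.2610
  v = (5 - (2.7)·-0.2610 - (3.1)·-0.0314) / (9.8) = 0.5920
  w = (-1 - (-2.2)·-0.2610 - (0.3)·0.5920) / (-3.5) = 0.5005
Iteration 3:
  u = (-1 - (-1.7)·0.5920 - (-2)·0.5005) / (7.7) = 0.1308
  v = (5 - (2.7)·0.1308 - (3.1)·0.5005) / (9.8) = 0.3158
  w = (-1 - (-2.2)·0.1308 - (0.3)·0.3158) / (-3.5) = 0.2306
Change: (0.3918, -0.2762, -0.2699) → max |·| = 0.3918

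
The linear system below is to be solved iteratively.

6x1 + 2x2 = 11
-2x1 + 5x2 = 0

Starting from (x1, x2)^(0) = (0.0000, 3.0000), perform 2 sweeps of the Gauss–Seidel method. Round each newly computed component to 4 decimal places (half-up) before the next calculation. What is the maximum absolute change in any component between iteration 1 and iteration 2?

Iteration 1:
  x1 = (11 - (2)·3.0000) / (6) = 0.8333
  x2 = (0 - (-2)·0.8333) / (5) = 0.3333
Iteration 2:
  x1 = (11 - (2)·0.3333) / (6) = 1.7222
  x2 = (0 - (-2)·1.7222) / (5) = 0.6889
Change: (0.8889, 0.3556) → max |·| = 0.8889

0.8889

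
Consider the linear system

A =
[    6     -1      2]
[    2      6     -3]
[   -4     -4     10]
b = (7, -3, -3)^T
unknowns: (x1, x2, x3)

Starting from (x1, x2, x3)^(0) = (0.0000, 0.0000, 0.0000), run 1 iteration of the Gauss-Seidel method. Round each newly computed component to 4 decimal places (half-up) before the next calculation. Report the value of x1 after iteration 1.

Iteration 1:
  x1 = (7 - (-1)·0.0000 - (2)·0.0000) / (6) = 1.1667
  x2 = (-3 - (2)·1.1667 - (-3)·0.0000) / (6) = -0.8889
  x3 = (-3 - (-4)·1.1667 - (-4)·-0.8889) / (10) = -0.1889

1.1667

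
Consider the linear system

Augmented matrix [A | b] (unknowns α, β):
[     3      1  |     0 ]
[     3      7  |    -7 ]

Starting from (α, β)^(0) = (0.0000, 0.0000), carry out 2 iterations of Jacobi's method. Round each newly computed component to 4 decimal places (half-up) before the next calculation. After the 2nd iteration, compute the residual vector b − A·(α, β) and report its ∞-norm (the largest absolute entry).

0.9999

Iteration 1:
  α = (0 - (1)·0.0000) / (3) = 0.0000
  β = (-7 - (3)·0.0000) / (7) = -1.0000
Iteration 2:
  α = (0 - (1)·-1.0000) / (3) = 0.3333
  β = (-7 - (3)·0.0000) / (7) = -1.0000
Residual b − A·x = (0.0001, -0.9999); ∞-norm = 0.9999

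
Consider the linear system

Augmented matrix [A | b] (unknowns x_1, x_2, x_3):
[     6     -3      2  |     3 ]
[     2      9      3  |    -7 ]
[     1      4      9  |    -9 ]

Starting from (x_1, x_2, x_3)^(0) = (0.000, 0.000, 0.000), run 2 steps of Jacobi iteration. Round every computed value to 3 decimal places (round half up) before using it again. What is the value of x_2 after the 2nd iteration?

-0.556

Iteration 1:
  x_1 = (3 - (-3)·0.000 - (2)·0.000) / (6) = 0.500
  x_2 = (-7 - (2)·0.000 - (3)·0.000) / (9) = -0.778
  x_3 = (-9 - (1)·0.000 - (4)·0.000) / (9) = -1.000
Iteration 2:
  x_1 = (3 - (-3)·-0.778 - (2)·-1.000) / (6) = 0.444
  x_2 = (-7 - (2)·0.500 - (3)·-1.000) / (9) = -0.556
  x_3 = (-9 - (1)·0.500 - (4)·-0.778) / (9) = -0.710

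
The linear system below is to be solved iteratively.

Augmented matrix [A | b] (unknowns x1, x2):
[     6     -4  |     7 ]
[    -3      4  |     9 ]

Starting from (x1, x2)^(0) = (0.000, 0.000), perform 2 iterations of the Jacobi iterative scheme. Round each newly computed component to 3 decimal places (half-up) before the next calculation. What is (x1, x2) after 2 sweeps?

(2.667, 3.125)

Iteration 1:
  x1 = (7 - (-4)·0.000) / (6) = 1.167
  x2 = (9 - (-3)·0.000) / (4) = 2.250
Iteration 2:
  x1 = (7 - (-4)·2.250) / (6) = 2.667
  x2 = (9 - (-3)·1.167) / (4) = 3.125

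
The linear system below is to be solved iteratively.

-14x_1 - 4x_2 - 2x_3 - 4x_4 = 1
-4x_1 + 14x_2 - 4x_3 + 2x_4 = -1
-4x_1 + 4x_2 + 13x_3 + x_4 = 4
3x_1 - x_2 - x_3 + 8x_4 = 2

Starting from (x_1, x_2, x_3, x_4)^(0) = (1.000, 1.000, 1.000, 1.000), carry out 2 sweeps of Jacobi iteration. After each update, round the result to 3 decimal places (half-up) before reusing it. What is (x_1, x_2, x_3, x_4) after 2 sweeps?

Iteration 1:
  x_1 = (1 - (-4)·1.000 - (-2)·1.000 - (-4)·1.000) / (-14) = -0.786
  x_2 = (-1 - (-4)·1.000 - (-4)·1.000 - (2)·1.000) / (14) = 0.357
  x_3 = (4 - (-4)·1.000 - (4)·1.000 - (1)·1.000) / (13) = 0.231
  x_4 = (2 - (3)·1.000 - (-1)·1.000 - (-1)·1.000) / (8) = 0.125
Iteration 2:
  x_1 = (1 - (-4)·0.357 - (-2)·0.231 - (-4)·0.125) / (-14) = -0.242
  x_2 = (-1 - (-4)·-0.786 - (-4)·0.231 - (2)·0.125) / (14) = -0.248
  x_3 = (4 - (-4)·-0.786 - (4)·0.357 - (1)·0.125) / (13) = -0.054
  x_4 = (2 - (3)·-0.786 - (-1)·0.357 - (-1)·0.231) / (8) = 0.618

(-0.242, -0.248, -0.054, 0.618)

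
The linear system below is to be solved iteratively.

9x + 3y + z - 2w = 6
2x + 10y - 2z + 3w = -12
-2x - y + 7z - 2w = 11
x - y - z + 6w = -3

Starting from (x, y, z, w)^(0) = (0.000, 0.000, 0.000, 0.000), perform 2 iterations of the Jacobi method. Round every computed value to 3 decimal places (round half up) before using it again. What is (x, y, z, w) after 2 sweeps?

Iteration 1:
  x = (6 - (3)·0.000 - (1)·0.000 - (-2)·0.000) / (9) = 0.667
  y = (-12 - (2)·0.000 - (-2)·0.000 - (3)·0.000) / (10) = -1.200
  z = (11 - (-2)·0.000 - (-1)·0.000 - (-2)·0.000) / (7) = 1.571
  w = (-3 - (1)·0.000 - (-1)·0.000 - (-1)·0.000) / (6) = -0.500
Iteration 2:
  x = (6 - (3)·-1.200 - (1)·1.571 - (-2)·-0.500) / (9) = 0.781
  y = (-12 - (2)·0.667 - (-2)·1.571 - (3)·-0.500) / (10) = -0.869
  z = (11 - (-2)·0.667 - (-1)·-1.200 - (-2)·-0.500) / (7) = 1.448
  w = (-3 - (1)·0.667 - (-1)·-1.200 - (-1)·1.571) / (6) = -0.549

(0.781, -0.869, 1.448, -0.549)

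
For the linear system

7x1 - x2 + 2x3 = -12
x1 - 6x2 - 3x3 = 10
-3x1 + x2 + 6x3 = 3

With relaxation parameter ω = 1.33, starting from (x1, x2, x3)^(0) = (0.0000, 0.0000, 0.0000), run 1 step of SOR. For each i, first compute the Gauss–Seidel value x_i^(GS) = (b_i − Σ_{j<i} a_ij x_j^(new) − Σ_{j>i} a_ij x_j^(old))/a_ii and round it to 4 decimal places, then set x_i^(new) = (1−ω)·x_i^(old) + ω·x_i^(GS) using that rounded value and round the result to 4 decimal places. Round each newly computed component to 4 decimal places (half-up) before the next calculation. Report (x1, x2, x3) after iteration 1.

Iteration 1:
  x1: GS value = (-12 - (-1)·0.0000 - (2)·0.0000) / (7) = -1.7143;  x1 ← (1−ω)·0.0000 + ω·-1.7143 = -2.2800
  x2: GS value = (10 - (1)·-2.2800 - (-3)·0.0000) / (-6) = -2.0467;  x2 ← (1−ω)·0.0000 + ω·-2.0467 = -2.7221
  x3: GS value = (3 - (-3)·-2.2800 - (1)·-2.7221) / (6) = -0.1863;  x3 ← (1−ω)·0.0000 + ω·-0.1863 = -0.2478

(-2.2800, -2.7221, -0.2478)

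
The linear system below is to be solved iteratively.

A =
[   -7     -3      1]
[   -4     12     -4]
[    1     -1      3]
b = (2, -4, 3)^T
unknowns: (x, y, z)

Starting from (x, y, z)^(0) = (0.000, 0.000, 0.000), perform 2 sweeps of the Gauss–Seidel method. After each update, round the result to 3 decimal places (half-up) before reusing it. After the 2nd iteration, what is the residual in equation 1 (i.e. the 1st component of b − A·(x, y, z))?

Iteration 1:
  x = (2 - (-3)·0.000 - (1)·0.000) / (-7) = -0.286
  y = (-4 - (-4)·-0.286 - (-4)·0.000) / (12) = -0.429
  z = (3 - (1)·-0.286 - (-1)·-0.429) / (3) = 0.952
Iteration 2:
  x = (2 - (-3)·-0.429 - (1)·0.952) / (-7) = 0.034
  y = (-4 - (-4)·0.034 - (-4)·0.952) / (12) = -0.005
  z = (3 - (1)·0.034 - (-1)·-0.005) / (3) = 0.987
Residual b − A·x = (1.236, 0.144, 0.000)

1.236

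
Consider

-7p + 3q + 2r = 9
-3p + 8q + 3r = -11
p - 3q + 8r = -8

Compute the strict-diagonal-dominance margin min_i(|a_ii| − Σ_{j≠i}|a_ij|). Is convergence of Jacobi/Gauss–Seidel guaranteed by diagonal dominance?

2

row 1: |-7| − (3+2) = 2
row 2: |8| − (3+3) = 2
row 3: |8| − (1+3) = 4
minimum over rows = 2 → strictly diagonally dominant (convergence guaranteed)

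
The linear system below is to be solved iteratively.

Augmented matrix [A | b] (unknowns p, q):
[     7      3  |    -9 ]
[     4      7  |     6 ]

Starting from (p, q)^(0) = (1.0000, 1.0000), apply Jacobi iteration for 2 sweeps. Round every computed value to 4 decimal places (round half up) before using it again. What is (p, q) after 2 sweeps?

(-1.4082, 1.8367)

Iteration 1:
  p = (-9 - (3)·1.0000) / (7) = -1.7143
  q = (6 - (4)·1.0000) / (7) = 0.2857
Iteration 2:
  p = (-9 - (3)·0.2857) / (7) = -1.4082
  q = (6 - (4)·-1.7143) / (7) = 1.8367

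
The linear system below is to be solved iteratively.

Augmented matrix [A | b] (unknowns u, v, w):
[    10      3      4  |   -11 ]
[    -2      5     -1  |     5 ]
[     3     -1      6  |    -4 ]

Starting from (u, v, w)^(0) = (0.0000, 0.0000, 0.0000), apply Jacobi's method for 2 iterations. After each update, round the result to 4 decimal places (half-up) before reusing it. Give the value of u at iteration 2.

Iteration 1:
  u = (-11 - (3)·0.0000 - (4)·0.0000) / (10) = -1.1000
  v = (5 - (-2)·0.0000 - (-1)·0.0000) / (5) = 1.0000
  w = (-4 - (3)·0.0000 - (-1)·0.0000) / (6) = -0.6667
Iteration 2:
  u = (-11 - (3)·1.0000 - (4)·-0.6667) / (10) = -1.1333
  v = (5 - (-2)·-1.1000 - (-1)·-0.6667) / (5) = 0.4267
  w = (-4 - (3)·-1.1000 - (-1)·1.0000) / (6) = 0.0500

-1.1333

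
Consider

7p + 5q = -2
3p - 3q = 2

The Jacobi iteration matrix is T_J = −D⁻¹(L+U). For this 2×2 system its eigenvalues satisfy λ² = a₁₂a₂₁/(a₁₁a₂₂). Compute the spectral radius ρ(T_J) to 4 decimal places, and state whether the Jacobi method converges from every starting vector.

a₁₂a₂₁/(a₁₁a₂₂) = (5)·(3) / ((7)·(-3)) = -0.714286
ρ = √|-0.714286| = √0.714286 = 0.8452
ρ < 1, so Jacobi converges

0.8452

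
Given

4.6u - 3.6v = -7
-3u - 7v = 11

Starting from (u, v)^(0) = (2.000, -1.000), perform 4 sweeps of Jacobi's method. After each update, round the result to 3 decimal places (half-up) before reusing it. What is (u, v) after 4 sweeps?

Iteration 1:
  u = (-7 - (-3.6)·-1.000) / (4.6) = -2.304
  v = (11 - (-3)·2.000) / (-7) = -2.429
Iteration 2:
  u = (-7 - (-3.6)·-2.429) / (4.6) = -3.423
  v = (11 - (-3)·-2.304) / (-7) = -0.584
Iteration 3:
  u = (-7 - (-3.6)·-0.584) / (4.6) = -1.979
  v = (11 - (-3)·-3.423) / (-7) = -0.104
Iteration 4:
  u = (-7 - (-3.6)·-0.104) / (4.6) = -1.603
  v = (11 - (-3)·-1.979) / (-7) = -0.723

(-1.603, -0.723)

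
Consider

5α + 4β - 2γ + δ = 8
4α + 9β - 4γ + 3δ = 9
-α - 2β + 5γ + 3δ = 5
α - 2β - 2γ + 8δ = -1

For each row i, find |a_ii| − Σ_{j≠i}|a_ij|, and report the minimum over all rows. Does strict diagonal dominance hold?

row 1: |5| − (4+2+1) = -2
row 2: |9| − (4+4+3) = -2
row 3: |5| − (1+2+3) = -1
row 4: |8| − (1+2+2) = 3
minimum over rows = -2 → not strictly diagonally dominant

-2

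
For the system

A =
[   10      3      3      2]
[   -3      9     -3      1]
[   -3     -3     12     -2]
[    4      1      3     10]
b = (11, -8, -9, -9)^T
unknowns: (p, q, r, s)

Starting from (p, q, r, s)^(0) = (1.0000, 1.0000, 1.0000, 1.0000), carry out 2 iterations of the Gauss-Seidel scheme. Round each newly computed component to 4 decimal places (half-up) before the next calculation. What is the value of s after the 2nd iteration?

-1.3214

Iteration 1:
  p = (11 - (3)·1.0000 - (3)·1.0000 - (2)·1.0000) / (10) = 0.3000
  q = (-8 - (-3)·0.3000 - (-3)·1.0000 - (1)·1.0000) / (9) = -0.5667
  r = (-9 - (-3)·0.3000 - (-3)·-0.5667 - (-2)·1.0000) / (12) = -0.6500
  s = (-9 - (4)·0.3000 - (1)·-0.5667 - (3)·-0.6500) / (10) = -0.7683
Iteration 2:
  p = (11 - (3)·-0.5667 - (3)·-0.6500 - (2)·-0.7683) / (10) = 1.6187
  q = (-8 - (-3)·1.6187 - (-3)·-0.6500 - (1)·-0.7683) / (9) = -0.4806
  r = (-9 - (-3)·1.6187 - (-3)·-0.4806 - (-2)·-0.7683) / (12) = -0.5935
  s = (-9 - (4)·1.6187 - (1)·-0.4806 - (3)·-0.5935) / (10) = -1.3214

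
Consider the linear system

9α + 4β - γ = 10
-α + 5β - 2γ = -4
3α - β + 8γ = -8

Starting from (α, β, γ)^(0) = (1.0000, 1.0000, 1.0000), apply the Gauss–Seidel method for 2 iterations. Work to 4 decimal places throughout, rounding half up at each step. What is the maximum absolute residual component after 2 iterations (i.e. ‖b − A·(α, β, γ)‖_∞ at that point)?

3.2604

Iteration 1:
  α = (10 - (4)·1.0000 - (-1)·1.0000) / (9) = 0.7778
  β = (-4 - (-1)·0.7778 - (-2)·1.0000) / (5) = -0.2444
  γ = (-8 - (3)·0.7778 - (-1)·-0.2444) / (8) = -1.3222
Iteration 2:
  α = (10 - (4)·-0.2444 - (-1)·-1.3222) / (9) = 1.0728
  β = (-4 - (-1)·1.0728 - (-2)·-1.3222) / (5) = -1.1143
  γ = (-8 - (3)·1.0728 - (-1)·-1.1143) / (8) = -1.5416
Residual b − A·x = (3.2604, -0.4389, 0.0001); ∞-norm = 3.2604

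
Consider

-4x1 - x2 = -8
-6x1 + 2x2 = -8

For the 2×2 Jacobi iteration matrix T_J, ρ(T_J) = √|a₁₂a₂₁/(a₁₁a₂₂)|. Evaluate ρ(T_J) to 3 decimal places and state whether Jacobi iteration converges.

0.866

a₁₂a₂₁/(a₁₁a₂₂) = (-1)·(-6) / ((-4)·(2)) = -0.750000
ρ = √|-0.750000| = √0.750000 = 0.866
ρ < 1, so Jacobi converges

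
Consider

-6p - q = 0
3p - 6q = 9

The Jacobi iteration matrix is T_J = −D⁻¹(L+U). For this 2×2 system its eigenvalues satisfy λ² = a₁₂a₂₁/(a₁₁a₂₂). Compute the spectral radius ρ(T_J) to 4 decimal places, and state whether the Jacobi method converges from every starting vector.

a₁₂a₂₁/(a₁₁a₂₂) = (-1)·(3) / ((-6)·(-6)) = -0.083333
ρ = √|-0.083333| = √0.083333 = 0.2887
ρ < 1, so Jacobi converges

0.2887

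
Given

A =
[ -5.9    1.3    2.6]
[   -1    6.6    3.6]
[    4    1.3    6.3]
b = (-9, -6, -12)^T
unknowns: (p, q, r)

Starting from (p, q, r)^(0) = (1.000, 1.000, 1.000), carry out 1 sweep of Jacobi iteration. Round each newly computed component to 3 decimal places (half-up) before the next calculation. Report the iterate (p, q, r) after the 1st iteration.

(2.186, -1.303, -2.746)

Iteration 1:
  p = (-9 - (1.3)·1.000 - (2.6)·1.000) / (-5.9) = 2.186
  q = (-6 - (-1)·1.000 - (3.6)·1.000) / (6.6) = -1.303
  r = (-12 - (4)·1.000 - (1.3)·1.000) / (6.3) = -2.746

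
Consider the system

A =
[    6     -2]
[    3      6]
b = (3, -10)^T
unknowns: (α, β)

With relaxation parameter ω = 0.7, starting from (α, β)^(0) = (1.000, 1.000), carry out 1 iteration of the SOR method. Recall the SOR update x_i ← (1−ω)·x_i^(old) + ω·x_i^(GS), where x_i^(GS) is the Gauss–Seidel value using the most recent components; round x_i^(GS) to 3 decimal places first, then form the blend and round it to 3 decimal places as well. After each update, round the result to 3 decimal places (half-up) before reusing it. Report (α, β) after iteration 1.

Iteration 1:
  α: GS value = (3 - (-2)·1.000) / (6) = 0.833;  α ← (1−ω)·1.000 + ω·0.833 = 0.883
  β: GS value = (-10 - (3)·0.883) / (6) = -2.108;  β ← (1−ω)·1.000 + ω·-2.108 = -1.176

(0.883, -1.176)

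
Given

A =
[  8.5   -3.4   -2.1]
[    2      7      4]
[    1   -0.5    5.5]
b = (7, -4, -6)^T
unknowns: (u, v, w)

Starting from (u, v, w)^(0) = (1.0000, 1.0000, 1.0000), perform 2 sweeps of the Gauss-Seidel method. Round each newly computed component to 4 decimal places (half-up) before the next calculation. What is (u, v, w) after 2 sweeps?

Iteration 1:
  u = (7 - (-3.4)·1.0000 - (-2.1)·1.0000) / (8.5) = 1.4706
  v = (-4 - (2)·1.4706 - (4)·1.0000) / (7) = -1.5630
  w = (-6 - (1)·1.4706 - (-0.5)·-1.5630) / (5.5) = -1.5004
Iteration 2:
  u = (7 - (-3.4)·-1.5630 - (-2.1)·-1.5004) / (8.5) = -0.1724
  v = (-4 - (2)·-0.1724 - (4)·-1.5004) / (7) = 0.3352
  w = (-6 - (1)·-0.1724 - (-0.5)·0.3352) / (5.5) = -1.0291

(-0.1724, 0.3352, -1.0291)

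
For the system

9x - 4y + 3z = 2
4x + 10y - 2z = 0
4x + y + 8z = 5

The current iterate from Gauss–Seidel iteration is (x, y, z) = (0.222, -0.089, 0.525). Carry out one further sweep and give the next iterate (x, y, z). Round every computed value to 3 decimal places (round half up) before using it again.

(0.008, 0.102, 0.608)

One sweep:
  x = (2 - (-4)·-0.089 - (3)·0.525) / (9) = 0.008
  y = (0 - (4)·0.008 - (-2)·0.525) / (10) = 0.102
  z = (5 - (4)·0.008 - (1)·0.102) / (8) = 0.608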